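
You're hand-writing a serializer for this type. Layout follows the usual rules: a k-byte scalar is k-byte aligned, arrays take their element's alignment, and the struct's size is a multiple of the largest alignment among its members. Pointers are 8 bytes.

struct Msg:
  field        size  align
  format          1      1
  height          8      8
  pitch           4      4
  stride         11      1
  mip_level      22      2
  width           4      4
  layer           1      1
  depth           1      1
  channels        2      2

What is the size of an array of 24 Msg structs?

@0: format [1B, align 1] → 1
+7 pad (align 8)
@8: height [8B, align 8] → 16
@16: pitch [4B, align 4] → 20
@20: stride [11B, align 1] → 31
+1 pad (align 2)
@32: mip_level [22B, align 2] → 54
+2 pad (align 4)
@56: width [4B, align 4] → 60
@60: layer [1B, align 1] → 61
@61: depth [1B, align 1] → 62
@62: channels [2B, align 2] → 64
size 64, align 8
array of 24: 24 × 64 = 1536

1536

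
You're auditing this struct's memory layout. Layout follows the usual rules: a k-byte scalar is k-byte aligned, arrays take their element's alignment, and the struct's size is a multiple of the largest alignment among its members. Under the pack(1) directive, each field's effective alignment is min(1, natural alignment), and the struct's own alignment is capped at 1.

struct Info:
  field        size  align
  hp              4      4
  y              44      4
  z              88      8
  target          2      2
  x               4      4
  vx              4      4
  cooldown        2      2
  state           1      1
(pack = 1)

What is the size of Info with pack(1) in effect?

0..4  hp  (4B, 1-aligned)
4..48  y  (44B, 1-aligned)
48..136  z  (88B, 1-aligned)
136..138  target  (2B, 1-aligned)
138..142  x  (4B, 1-aligned)
142..146  vx  (4B, 1-aligned)
146..148  cooldown  (2B, 1-aligned)
148..149  state  (1B, 1-aligned)
sizeof = 149, alignof = 1

149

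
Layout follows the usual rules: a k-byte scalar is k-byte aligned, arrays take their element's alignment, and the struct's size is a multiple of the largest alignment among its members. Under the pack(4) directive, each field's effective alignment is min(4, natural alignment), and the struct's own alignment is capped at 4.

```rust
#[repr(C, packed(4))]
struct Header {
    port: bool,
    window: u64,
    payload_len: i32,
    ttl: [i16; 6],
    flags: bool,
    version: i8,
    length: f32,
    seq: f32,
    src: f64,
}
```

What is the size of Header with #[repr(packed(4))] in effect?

@0: port [1B, align 1] → 1
+3 pad (align 4)
@4: window [8B, align 4] → 12
@12: payload_len [4B, align 4] → 16
@16: ttl [12B, align 2] → 28
@28: flags [1B, align 1] → 29
@29: version [1B, align 1] → 30
+2 pad (align 4)
@32: length [4B, align 4] → 36
@36: seq [4B, align 4] → 40
@40: src [8B, align 4] → 48
size 48, align 4

48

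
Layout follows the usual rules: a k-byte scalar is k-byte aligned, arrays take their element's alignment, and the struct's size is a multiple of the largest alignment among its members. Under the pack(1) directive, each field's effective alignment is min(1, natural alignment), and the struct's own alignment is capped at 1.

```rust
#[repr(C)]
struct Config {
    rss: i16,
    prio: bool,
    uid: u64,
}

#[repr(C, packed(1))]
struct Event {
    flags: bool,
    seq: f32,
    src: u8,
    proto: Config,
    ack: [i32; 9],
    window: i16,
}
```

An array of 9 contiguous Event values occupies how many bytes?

540

Config: @0: rss [2B, align 2] → 2; @2: prio [1B, align 1] → 3; +5 pad (align 8); @8: uid [8B, align 8] → 16; size 16, align 8
@0: flags [1B, align 1] → 1
@1: seq [4B, align 1] → 5
@5: src [1B, align 1] → 6
@6: proto [16B, align 1] → 22
@22: ack [36B, align 1] → 58
@58: window [2B, align 1] → 60
size 60, align 1
array of 9: 9 × 60 = 540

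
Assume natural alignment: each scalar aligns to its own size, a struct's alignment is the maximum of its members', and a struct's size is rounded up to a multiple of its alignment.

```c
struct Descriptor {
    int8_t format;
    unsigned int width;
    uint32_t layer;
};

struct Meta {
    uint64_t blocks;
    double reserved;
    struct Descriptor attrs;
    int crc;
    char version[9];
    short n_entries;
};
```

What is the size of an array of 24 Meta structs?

Descriptor: @0: format [1B, align 1] → 1; +3 pad (align 4); @4: width [4B, align 4] → 8; @8: layer [4B, align 4] → 12; size 12, align 4
@0: blocks [8B, align 8] → 8
@8: reserved [8B, align 8] → 16
@16: attrs [12B, align 4] → 28
@28: crc [4B, align 4] → 32
@32: version [9B, align 1] → 41
+1 pad (align 2)
@42: n_entries [2B, align 2] → 44
+4 tail pad (align 8)
size 48, align 8
array of 24: 24 × 48 = 1152

1152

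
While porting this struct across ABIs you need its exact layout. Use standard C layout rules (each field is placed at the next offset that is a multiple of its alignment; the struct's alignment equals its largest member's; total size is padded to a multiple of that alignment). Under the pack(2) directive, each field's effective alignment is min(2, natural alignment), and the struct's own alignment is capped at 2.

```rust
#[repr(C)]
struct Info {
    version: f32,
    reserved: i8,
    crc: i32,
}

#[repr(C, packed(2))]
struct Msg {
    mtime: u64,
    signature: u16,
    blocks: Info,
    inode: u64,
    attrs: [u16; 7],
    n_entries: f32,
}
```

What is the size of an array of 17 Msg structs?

Info: version at 0 (size 4, align 4) → ends 4; reserved at 4 (size 1, align 1) → ends 5; pad 3 to align 4 for crc; crc at 8 (size 4, align 4) → ends 12; total 12 bytes, alignment 4
mtime at 0 (size 8, align 2) → ends 8
signature at 8 (size 2, align 2) → ends 10
blocks at 10 (size 12, align 2) → ends 22
inode at 22 (size 8, align 2) → ends 30
attrs at 30 (size 14, align 2) → ends 44
n_entries at 44 (size 4, align 2) → ends 48
total 48 bytes, alignment 2
array of 17: 17 × 48 = 816

816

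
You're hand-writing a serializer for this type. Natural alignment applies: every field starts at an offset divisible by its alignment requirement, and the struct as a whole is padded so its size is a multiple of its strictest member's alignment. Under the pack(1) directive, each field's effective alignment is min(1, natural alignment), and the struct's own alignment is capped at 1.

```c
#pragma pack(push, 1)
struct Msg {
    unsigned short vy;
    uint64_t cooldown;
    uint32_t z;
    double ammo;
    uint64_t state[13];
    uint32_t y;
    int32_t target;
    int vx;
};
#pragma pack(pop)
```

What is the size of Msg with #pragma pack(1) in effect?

138

@0: vy [2B, align 1] → 2
@2: cooldown [8B, align 1] → 10
@10: z [4B, align 1] → 14
@14: ammo [8B, align 1] → 22
@22: state [104B, align 1] → 126
@126: y [4B, align 1] → 130
@130: target [4B, align 1] → 134
@134: vx [4B, align 1] → 138
size 138, align 1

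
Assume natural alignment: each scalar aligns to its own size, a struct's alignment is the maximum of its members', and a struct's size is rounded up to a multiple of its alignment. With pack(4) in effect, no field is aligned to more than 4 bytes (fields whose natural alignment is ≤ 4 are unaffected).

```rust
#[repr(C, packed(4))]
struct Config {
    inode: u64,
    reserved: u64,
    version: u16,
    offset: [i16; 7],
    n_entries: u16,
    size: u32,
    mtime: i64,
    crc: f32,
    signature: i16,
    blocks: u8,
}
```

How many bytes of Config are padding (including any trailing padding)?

3

@0: inode [8B, align 4] → 8
@8: reserved [8B, align 4] → 16
@16: version [2B, align 2] → 18
@18: offset [14B, align 2] → 32
@32: n_entries [2B, align 2] → 34
+2 pad (align 4)
@36: size [4B, align 4] → 40
@40: mtime [8B, align 4] → 48
@48: crc [4B, align 4] → 52
@52: signature [2B, align 2] → 54
@54: blocks [1B, align 1] → 55
+1 tail pad (align 4)
size 56, align 4
data bytes 53, size 56 → padding 3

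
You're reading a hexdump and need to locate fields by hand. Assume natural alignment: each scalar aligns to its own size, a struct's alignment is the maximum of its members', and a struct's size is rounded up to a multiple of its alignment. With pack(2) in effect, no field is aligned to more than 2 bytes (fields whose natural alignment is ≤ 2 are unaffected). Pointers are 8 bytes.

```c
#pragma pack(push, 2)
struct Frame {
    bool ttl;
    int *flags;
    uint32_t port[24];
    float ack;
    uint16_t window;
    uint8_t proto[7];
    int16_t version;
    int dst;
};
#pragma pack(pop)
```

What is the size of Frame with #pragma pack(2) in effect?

126

0..1  ttl  (1B, 1-aligned)
1..2  -- padding (1B)
2..10  flags  (8B, 2-aligned)
10..106  port  (96B, 2-aligned)
106..110  ack  (4B, 2-aligned)
110..112  window  (2B, 2-aligned)
112..119  proto  (7B, 1-aligned)
119..120  -- padding (1B)
120..122  version  (2B, 2-aligned)
122..126  dst  (4B, 2-aligned)
sizeof = 126, alignof = 2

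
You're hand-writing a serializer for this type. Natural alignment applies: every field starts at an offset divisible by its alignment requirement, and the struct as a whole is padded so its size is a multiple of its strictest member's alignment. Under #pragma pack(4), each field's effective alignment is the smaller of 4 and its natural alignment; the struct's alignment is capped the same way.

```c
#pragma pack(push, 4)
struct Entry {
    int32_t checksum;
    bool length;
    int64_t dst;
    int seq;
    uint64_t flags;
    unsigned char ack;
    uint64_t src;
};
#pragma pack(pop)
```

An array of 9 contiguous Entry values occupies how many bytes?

@0: checksum [4B, align 4] → 4
@4: length [1B, align 1] → 5
+3 pad (align 4)
@8: dst [8B, align 4] → 16
@16: seq [4B, align 4] → 20
@20: flags [8B, align 4] → 28
@28: ack [1B, align 1] → 29
+3 pad (align 4)
@32: src [8B, align 4] → 40
size 40, align 4
array of 9: 9 × 40 = 360

360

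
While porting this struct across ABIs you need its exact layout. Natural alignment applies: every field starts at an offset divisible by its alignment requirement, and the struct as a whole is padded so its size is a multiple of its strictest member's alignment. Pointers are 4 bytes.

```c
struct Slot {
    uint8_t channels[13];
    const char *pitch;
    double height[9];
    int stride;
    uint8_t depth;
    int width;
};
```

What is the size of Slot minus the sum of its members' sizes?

14

@0: channels [13B, align 1] → 13
+3 pad (align 4)
@16: pitch [4B, align 4] → 20
+4 pad (align 8)
@24: height [72B, align 8] → 96
@96: stride [4B, align 4] → 100
@100: depth [1B, align 1] → 101
+3 pad (align 4)
@104: width [4B, align 4] → 108
+4 tail pad (align 8)
size 112, align 8
data bytes 98, size 112 → padding 14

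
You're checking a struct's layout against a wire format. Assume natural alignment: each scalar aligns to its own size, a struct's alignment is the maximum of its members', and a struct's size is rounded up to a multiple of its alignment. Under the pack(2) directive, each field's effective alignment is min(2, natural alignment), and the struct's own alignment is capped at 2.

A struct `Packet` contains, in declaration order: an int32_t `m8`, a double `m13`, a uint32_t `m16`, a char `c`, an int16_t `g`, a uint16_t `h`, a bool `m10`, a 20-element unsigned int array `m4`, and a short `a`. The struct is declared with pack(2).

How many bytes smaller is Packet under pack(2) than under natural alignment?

natural layout:
  0..4  m8  (4B, 4-aligned)
  4..8  -- padding (4B)
  8..16  m13  (8B, 8-aligned)
  16..20  m16  (4B, 4-aligned)
  20..21  c  (1B, 1-aligned)
  21..22  -- padding (1B)
  22..24  g  (2B, 2-aligned)
  24..26  h  (2B, 2-aligned)
  26..27  m10  (1B, 1-aligned)
  27..28  -- padding (1B)
  28..108  m4  (80B, 4-aligned)
  108..110  a  (2B, 2-aligned)
  110..112  -- tail padding (2B)
  sizeof = 112, alignof = 8
packed(2) layout:
  0..4  m8  (4B, 2-aligned)
  4..12  m13  (8B, 2-aligned)
  12..16  m16  (4B, 2-aligned)
  16..17  c  (1B, 1-aligned)
  17..18  -- padding (1B)
  18..20  g  (2B, 2-aligned)
  20..22  h  (2B, 2-aligned)
  22..23  m10  (1B, 1-aligned)
  23..24  -- padding (1B)
  24..104  m4  (80B, 2-aligned)
  104..106  a  (2B, 2-aligned)
  sizeof = 106, alignof = 2
112 − 106 = 6

6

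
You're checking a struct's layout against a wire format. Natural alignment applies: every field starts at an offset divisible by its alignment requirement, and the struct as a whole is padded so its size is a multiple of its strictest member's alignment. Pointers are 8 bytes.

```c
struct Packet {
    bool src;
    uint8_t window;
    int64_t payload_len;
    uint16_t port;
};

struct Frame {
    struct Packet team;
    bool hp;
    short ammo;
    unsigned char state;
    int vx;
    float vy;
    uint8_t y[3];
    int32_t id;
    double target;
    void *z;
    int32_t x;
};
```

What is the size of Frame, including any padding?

72

Packet: @0: src [1B, align 1] → 1; @1: window [1B, align 1] → 2; +6 pad (align 8); @8: payload_len [8B, align 8] → 16; @16: port [2B, align 2] → 18; +6 tail pad (align 8); size 24, align 8
@0: team [24B, align 8] → 24
@24: hp [1B, align 1] → 25
+1 pad (align 2)
@26: ammo [2B, align 2] → 28
@28: state [1B, align 1] → 29
+3 pad (align 4)
@32: vx [4B, align 4] → 36
@36: vy [4B, align 4] → 40
@40: y [3B, align 1] → 43
+1 pad (align 4)
@44: id [4B, align 4] → 48
@48: target [8B, align 8] → 56
@56: z [8B, align 8] → 64
@64: x [4B, align 4] → 68
+4 tail pad (align 8)
size 72, align 8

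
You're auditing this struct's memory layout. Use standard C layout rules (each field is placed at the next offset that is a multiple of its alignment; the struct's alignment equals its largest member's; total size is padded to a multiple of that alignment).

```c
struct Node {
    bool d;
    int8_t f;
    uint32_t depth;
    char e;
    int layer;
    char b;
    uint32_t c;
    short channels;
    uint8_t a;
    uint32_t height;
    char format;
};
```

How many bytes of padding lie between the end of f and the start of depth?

2

@0: d [1B, align 1] → 1
@1: f [1B, align 1] → 2
+2 pad (align 4)
@4: depth [4B, align 4] → 8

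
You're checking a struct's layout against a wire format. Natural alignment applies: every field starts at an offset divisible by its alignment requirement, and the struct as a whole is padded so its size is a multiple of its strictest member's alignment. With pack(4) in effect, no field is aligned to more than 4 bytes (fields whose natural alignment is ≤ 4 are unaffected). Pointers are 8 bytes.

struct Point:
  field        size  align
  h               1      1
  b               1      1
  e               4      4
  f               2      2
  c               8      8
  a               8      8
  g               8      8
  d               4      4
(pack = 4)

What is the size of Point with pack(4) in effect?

h at 0 (size 1, align 1) → ends 1
b at 1 (size 1, align 1) → ends 2
pad 2 to align 4 for e
e at 4 (size 4, align 4) → ends 8
f at 8 (size 2, align 2) → ends 10
pad 2 to align 4 for c
c at 12 (size 8, align 4) → ends 20
a at 20 (size 8, align 4) → ends 28
g at 28 (size 8, align 4) → ends 36
d at 36 (size 4, align 4) → ends 40
total 40 bytes, alignment 4

40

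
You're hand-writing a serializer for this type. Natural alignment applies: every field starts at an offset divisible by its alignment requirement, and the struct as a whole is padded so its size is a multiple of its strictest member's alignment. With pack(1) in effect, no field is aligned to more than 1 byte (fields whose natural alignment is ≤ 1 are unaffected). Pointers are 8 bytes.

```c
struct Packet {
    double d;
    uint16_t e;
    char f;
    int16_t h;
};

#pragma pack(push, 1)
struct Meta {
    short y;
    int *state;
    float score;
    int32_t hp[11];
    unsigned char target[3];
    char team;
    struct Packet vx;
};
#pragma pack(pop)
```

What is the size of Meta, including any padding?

78 bytes

Packet: @0: d [8B, align 8] → 8; @8: e [2B, align 2] → 10; @10: f [1B, align 1] → 11; +1 pad (align 2); @12: h [2B, align 2] → 14; +2 tail pad (align 8); size 16, align 8
@0: y [2B, align 1] → 2
@2: state [8B, align 1] → 10
@10: score [4B, align 1] → 14
@14: hp [44B, align 1] → 58
@58: target [3B, align 1] → 61
@61: team [1B, align 1] → 62
@62: vx [16B, align 1] → 78
size 78, align 1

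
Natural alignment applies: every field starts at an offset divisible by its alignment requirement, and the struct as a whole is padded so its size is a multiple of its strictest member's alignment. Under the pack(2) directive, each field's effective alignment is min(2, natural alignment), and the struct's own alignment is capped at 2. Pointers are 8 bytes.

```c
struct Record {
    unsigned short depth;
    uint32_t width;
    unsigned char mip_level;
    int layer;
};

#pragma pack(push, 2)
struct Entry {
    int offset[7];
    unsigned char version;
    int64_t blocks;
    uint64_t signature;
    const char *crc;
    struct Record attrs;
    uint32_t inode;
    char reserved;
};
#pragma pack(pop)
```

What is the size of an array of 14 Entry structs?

1064

Record: @0: depth [2B, align 2] → 2; +2 pad (align 4); @4: width [4B, align 4] → 8; @8: mip_level [1B, align 1] → 9; +3 pad (align 4); @12: layer [4B, align 4] → 16; size 16, align 4
@0: offset [28B, align 2] → 28
@28: version [1B, align 1] → 29
+1 pad (align 2)
@30: blocks [8B, align 2] → 38
@38: signature [8B, align 2] → 46
@46: crc [8B, align 2] → 54
@54: attrs [16B, align 2] → 70
@70: inode [4B, align 2] → 74
@74: reserved [1B, align 1] → 75
+1 tail pad (align 2)
size 76, align 2
array of 14: 14 × 76 = 1064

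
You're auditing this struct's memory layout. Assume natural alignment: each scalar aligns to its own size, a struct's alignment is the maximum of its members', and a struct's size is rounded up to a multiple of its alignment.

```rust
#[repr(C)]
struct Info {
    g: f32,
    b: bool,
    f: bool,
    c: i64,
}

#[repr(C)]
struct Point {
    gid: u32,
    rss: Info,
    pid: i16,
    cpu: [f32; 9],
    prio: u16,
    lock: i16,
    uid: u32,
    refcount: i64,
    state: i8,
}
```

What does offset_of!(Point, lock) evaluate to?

Info: 0..4  g  (4B, 4-aligned); 4..5  b  (1B, 1-aligned); 5..6  f  (1B, 1-aligned); 6..8  -- padding (2B); 8..16  c  (8B, 8-aligned); sizeof = 16, alignof = 8
0..4  gid  (4B, 4-aligned)
4..8  -- padding (4B)
8..24  rss  (16B, 8-aligned)
24..26  pid  (2B, 2-aligned)
26..28  -- padding (2B)
28..64  cpu  (36B, 4-aligned)
64..66  prio  (2B, 2-aligned)
66..68  lock  (2B, 2-aligned)

66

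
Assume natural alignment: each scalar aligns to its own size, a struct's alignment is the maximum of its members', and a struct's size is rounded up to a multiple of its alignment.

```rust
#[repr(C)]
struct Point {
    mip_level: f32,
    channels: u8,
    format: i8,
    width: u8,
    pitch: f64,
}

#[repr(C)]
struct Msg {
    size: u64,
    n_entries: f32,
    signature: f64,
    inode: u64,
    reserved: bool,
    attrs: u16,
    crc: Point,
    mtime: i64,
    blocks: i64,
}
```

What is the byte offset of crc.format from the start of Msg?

Point: mip_level at 0 (size 4, align 4) → ends 4; channels at 4 (size 1, align 1) → ends 5; format at 5 (size 1, align 1) → ends 6; width at 6 (size 1, align 1) → ends 7; pad 1 to align 8 for pitch; pitch at 8 (size 8, align 8) → ends 16; total 16 bytes, alignment 8
size at 0 (size 8, align 8) → ends 8
n_entries at 8 (size 4, align 4) → ends 12
pad 4 to align 8 for signature
signature at 16 (size 8, align 8) → ends 24
inode at 24 (size 8, align 8) → ends 32
reserved at 32 (size 1, align 1) → ends 33
pad 1 to align 2 for attrs
attrs at 34 (size 2, align 2) → ends 36
pad 4 to align 8 for crc
crc at 40 (size 16, align 8) → ends 56
within Point: format at 5
40 + 5 = 45

45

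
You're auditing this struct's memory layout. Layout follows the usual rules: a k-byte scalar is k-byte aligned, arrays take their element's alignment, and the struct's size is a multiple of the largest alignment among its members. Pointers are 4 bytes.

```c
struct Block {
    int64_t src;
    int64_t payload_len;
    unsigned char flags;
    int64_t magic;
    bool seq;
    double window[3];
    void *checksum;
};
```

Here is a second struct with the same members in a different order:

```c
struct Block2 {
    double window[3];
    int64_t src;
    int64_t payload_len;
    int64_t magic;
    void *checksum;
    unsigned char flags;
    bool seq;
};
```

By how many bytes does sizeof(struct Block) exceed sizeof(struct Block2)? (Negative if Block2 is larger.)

0..8  src  (8B, 8-aligned)
8..16  payload_len  (8B, 8-aligned)
16..17  flags  (1B, 1-aligned)
17..24  -- padding (7B)
24..32  magic  (8B, 8-aligned)
32..33  seq  (1B, 1-aligned)
33..40  -- padding (7B)
40..64  window  (24B, 8-aligned)
64..68  checksum  (4B, 4-aligned)
68..72  -- tail padding (4B)
sizeof = 72, alignof = 8
— Block2 —
0..24  window  (24B, 8-aligned)
24..32  src  (8B, 8-aligned)
32..40  payload_len  (8B, 8-aligned)
40..48  magic  (8B, 8-aligned)
48..52  checksum  (4B, 4-aligned)
52..53  flags  (1B, 1-aligned)
53..54  seq  (1B, 1-aligned)
54..56  -- tail padding (2B)
sizeof = 56, alignof = 8
72 − 56 = 16

16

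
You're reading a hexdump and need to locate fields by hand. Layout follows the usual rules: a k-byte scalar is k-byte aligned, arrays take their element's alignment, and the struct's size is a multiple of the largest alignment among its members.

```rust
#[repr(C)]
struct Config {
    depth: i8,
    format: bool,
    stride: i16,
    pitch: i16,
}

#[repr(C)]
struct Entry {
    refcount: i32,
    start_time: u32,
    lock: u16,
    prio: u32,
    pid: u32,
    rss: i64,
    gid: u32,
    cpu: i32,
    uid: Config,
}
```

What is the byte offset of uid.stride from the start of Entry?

42

Config: 0..1  depth  (1B, 1-aligned); 1..2  format  (1B, 1-aligned); 2..4  stride  (2B, 2-aligned); 4..6  pitch  (2B, 2-aligned); sizeof = 6, alignof = 2
0..4  refcount  (4B, 4-aligned)
4..8  start_time  (4B, 4-aligned)
8..10  lock  (2B, 2-aligned)
10..12  -- padding (2B)
12..16  prio  (4B, 4-aligned)
16..20  pid  (4B, 4-aligned)
20..24  -- padding (4B)
24..32  rss  (8B, 8-aligned)
32..36  gid  (4B, 4-aligned)
36..40  cpu  (4B, 4-aligned)
40..46  uid  (6B, 2-aligned)
within Config: stride at 2
40 + 2 = 42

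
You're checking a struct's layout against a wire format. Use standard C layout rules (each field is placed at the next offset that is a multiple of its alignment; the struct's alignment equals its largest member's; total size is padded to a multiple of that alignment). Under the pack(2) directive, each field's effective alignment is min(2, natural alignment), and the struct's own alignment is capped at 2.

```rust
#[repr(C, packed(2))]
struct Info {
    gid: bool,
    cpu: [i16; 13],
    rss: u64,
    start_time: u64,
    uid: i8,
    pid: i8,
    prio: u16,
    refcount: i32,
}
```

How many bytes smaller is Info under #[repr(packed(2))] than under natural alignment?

natural layout:
  @0: gid [1B, align 1] → 1
  +1 pad (align 2)
  @2: cpu [26B, align 2] → 28
  +4 pad (align 8)
  @32: rss [8B, align 8] → 40
  @40: start_time [8B, align 8] → 48
  @48: uid [1B, align 1] → 49
  @49: pid [1B, align 1] → 50
  @50: prio [2B, align 2] → 52
  @52: refcount [4B, align 4] → 56
  size 56, align 8
packed(2) layout:
  @0: gid [1B, align 1] → 1
  +1 pad (align 2)
  @2: cpu [26B, align 2] → 28
  @28: rss [8B, align 2] → 36
  @36: start_time [8B, align 2] → 44
  @44: uid [1B, align 1] → 45
  @45: pid [1B, align 1] → 46
  @46: prio [2B, align 2] → 48
  @48: refcount [4B, align 2] → 52
  size 52, align 2
56 − 52 = 4

4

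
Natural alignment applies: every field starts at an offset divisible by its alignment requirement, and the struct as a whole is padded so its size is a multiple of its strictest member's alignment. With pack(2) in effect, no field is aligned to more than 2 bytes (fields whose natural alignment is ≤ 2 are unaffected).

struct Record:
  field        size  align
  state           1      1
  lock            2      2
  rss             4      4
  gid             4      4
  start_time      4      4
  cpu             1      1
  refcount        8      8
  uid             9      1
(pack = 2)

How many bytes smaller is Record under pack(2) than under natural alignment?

natural layout:
  0..1  state  (1B, 1-aligned)
  1..2  -- padding (1B)
  2..4  lock  (2B, 2-aligned)
  4..8  rss  (4B, 4-aligned)
  8..12  gid  (4B, 4-aligned)
  12..16  start_time  (4B, 4-aligned)
  16..17  cpu  (1B, 1-aligned)
  17..24  -- padding (7B)
  24..32  refcount  (8B, 8-aligned)
  32..41  uid  (9B, 1-aligned)
  41..48  -- tail padding (7B)
  sizeof = 48, alignof = 8
packed(2) layout:
  0..1  state  (1B, 1-aligned)
  1..2  -- padding (1B)
  2..4  lock  (2B, 2-aligned)
  4..8  rss  (4B, 2-aligned)
  8..12  gid  (4B, 2-aligned)
  12..16  start_time  (4B, 2-aligned)
  16..17  cpu  (1B, 1-aligned)
  17..18  -- padding (1B)
  18..26  refcount  (8B, 2-aligned)
  26..35  uid  (9B, 1-aligned)
  35..36  -- tail padding (1B)
  sizeof = 36, alignof = 2
48 − 36 = 12

12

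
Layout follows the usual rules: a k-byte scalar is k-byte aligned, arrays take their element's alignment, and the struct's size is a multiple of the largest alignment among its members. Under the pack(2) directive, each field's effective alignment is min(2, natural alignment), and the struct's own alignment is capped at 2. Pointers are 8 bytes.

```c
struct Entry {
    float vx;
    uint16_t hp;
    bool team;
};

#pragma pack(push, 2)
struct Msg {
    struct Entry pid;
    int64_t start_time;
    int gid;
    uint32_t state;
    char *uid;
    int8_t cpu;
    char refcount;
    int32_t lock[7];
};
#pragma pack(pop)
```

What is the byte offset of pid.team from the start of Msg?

6

Entry: @0: vx [4B, align 4] → 4; @4: hp [2B, align 2] → 6; @6: team [1B, align 1] → 7; +1 tail pad (align 4); size 8, align 4
@0: pid [8B, align 2] → 8
within Entry: team at 6
0 + 6 = 6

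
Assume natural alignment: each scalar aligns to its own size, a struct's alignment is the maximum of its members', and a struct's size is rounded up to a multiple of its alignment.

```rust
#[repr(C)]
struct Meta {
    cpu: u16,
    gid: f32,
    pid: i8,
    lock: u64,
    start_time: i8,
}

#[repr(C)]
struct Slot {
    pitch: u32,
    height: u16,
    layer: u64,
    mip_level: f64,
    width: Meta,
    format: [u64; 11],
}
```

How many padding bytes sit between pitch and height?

0

Meta: cpu at 0 (size 2, align 2) → ends 2; pad 2 to align 4 for gid; gid at 4 (size 4, align 4) → ends 8; pid at 8 (size 1, align 1) → ends 9; pad 7 to align 8 for lock; lock at 16 (size 8, align 8) → ends 24; start_time at 24 (size 1, align 1) → ends 25; tail pad 7 to reach multiple of 8; total 32 bytes, alignment 8
pitch at 0 (size 4, align 4) → ends 4
height at 4 (size 2, align 2) → ends 6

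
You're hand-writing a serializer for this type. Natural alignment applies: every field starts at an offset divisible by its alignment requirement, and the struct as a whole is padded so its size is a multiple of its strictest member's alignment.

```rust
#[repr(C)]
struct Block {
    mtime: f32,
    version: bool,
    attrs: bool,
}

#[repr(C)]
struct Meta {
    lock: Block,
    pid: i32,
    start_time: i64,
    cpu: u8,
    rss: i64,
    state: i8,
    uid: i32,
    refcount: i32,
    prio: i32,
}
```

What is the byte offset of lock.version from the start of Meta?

4

Block: 0..4  mtime  (4B, 4-aligned); 4..5  version  (1B, 1-aligned); 5..6  attrs  (1B, 1-aligned); 6..8  -- tail padding (2B); sizeof = 8, alignof = 4
0..8  lock  (8B, 4-aligned)
within Block: version at 4
0 + 4 = 4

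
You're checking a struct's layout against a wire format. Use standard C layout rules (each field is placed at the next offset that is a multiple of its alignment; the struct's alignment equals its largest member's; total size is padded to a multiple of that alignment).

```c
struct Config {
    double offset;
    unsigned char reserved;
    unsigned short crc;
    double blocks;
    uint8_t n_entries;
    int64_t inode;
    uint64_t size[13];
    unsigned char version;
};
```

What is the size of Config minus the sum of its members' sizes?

0..8  offset  (8B, 8-aligned)
8..9  reserved  (1B, 1-aligned)
9..10  -- padding (1B)
10..12  crc  (2B, 2-aligned)
12..16  -- padding (4B)
16..24  blocks  (8B, 8-aligned)
24..25  n_entries  (1B, 1-aligned)
25..32  -- padding (7B)
32..40  inode  (8B, 8-aligned)
40..144  size  (104B, 8-aligned)
144..145  version  (1B, 1-aligned)
145..152  -- tail padding (7B)
sizeof = 152, alignof = 8
data bytes 133, size 152 → padding 19

19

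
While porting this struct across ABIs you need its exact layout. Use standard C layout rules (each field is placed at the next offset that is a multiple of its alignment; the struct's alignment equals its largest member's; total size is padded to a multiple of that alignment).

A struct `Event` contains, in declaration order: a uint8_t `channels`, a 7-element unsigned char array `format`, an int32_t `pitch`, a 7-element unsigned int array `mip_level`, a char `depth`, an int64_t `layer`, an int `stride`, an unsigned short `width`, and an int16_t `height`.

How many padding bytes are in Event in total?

7

0..1  channels  (1B, 1-aligned)
1..8  format  (7B, 1-aligned)
8..12  pitch  (4B, 4-aligned)
12..40  mip_level  (28B, 4-aligned)
40..41  depth  (1B, 1-aligned)
41..48  -- padding (7B)
48..56  layer  (8B, 8-aligned)
56..60  stride  (4B, 4-aligned)
60..62  width  (2B, 2-aligned)
62..64  height  (2B, 2-aligned)
sizeof = 64, alignof = 8
data bytes 57, size 64 → padding 7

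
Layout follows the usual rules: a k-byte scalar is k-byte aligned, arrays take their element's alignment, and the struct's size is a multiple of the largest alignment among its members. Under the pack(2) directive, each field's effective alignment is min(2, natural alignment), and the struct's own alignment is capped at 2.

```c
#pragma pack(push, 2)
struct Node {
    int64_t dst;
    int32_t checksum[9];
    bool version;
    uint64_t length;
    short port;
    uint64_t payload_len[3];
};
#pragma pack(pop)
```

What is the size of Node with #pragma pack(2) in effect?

@0: dst [8B, align 2] → 8
@8: checksum [36B, align 2] → 44
@44: version [1B, align 1] → 45
+1 pad (align 2)
@46: length [8B, align 2] → 54
@54: port [2B, align 2] → 56
@56: payload_len [24B, align 2] → 80
size 80, align 2

80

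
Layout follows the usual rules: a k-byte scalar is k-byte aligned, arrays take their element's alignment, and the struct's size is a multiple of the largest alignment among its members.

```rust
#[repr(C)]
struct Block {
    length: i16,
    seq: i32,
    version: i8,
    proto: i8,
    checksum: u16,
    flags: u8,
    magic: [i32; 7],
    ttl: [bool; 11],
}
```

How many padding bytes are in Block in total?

0..2  length  (2B, 2-aligned)
2..4  -- padding (2B)
4..8  seq  (4B, 4-aligned)
8..9  version  (1B, 1-aligned)
9..10  proto  (1B, 1-aligned)
10..12  checksum  (2B, 2-aligned)
12..13  flags  (1B, 1-aligned)
13..16  -- padding (3B)
16..44  magic  (28B, 4-aligned)
44..55  ttl  (11B, 1-aligned)
55..56  -- tail padding (1B)
sizeof = 56, alignof = 4
data bytes 50, size 56 → padding 6

6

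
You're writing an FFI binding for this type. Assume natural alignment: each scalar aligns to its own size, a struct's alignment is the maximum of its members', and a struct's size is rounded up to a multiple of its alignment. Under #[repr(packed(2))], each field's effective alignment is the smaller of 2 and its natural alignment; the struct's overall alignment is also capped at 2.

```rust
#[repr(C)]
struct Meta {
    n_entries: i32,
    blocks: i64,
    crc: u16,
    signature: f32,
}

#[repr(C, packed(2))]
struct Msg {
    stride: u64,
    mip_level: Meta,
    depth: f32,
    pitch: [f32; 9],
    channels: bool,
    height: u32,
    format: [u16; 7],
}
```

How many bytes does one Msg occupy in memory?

92 bytes

Meta: n_entries at 0 (size 4, align 4) → ends 4; pad 4 to align 8 for blocks; blocks at 8 (size 8, align 8) → ends 16; crc at 16 (size 2, align 2) → ends 18; pad 2 to align 4 for signature; signature at 20 (size 4, align 4) → ends 24; total 24 bytes, alignment 8
stride at 0 (size 8, align 2) → ends 8
mip_level at 8 (size 24, align 2) → ends 32
depth at 32 (size 4, align 2) → ends 36
pitch at 36 (size 36, align 2) → ends 72
channels at 72 (size 1, align 1) → ends 73
pad 1 to align 2 for height
height at 74 (size 4, align 2) → ends 78
format at 78 (size 14, align 2) → ends 92
total 92 bytes, alignment 2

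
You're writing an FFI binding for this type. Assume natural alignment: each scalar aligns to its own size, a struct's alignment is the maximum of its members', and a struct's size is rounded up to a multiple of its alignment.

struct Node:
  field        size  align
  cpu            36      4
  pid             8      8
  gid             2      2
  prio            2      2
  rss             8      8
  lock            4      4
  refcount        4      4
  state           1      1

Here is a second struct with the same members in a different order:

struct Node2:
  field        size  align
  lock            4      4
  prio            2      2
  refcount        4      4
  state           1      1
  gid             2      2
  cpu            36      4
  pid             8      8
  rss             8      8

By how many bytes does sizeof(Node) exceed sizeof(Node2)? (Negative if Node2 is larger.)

@0: cpu [36B, align 4] → 36
+4 pad (align 8)
@40: pid [8B, align 8] → 48
@48: gid [2B, align 2] → 50
@50: prio [2B, align 2] → 52
+4 pad (align 8)
@56: rss [8B, align 8] → 64
@64: lock [4B, align 4] → 68
@68: refcount [4B, align 4] → 72
@72: state [1B, align 1] → 73
+7 tail pad (align 8)
size 80, align 8
— Node2 —
@0: lock [4B, align 4] → 4
@4: prio [2B, align 2] → 6
+2 pad (align 4)
@8: refcount [4B, align 4] → 12
@12: state [1B, align 1] → 13
+1 pad (align 2)
@14: gid [2B, align 2] → 16
@16: cpu [36B, align 4] → 52
+4 pad (align 8)
@56: pid [8B, align 8] → 64
@64: rss [8B, align 8] → 72
size 72, align 8
80 − 72 = 8

8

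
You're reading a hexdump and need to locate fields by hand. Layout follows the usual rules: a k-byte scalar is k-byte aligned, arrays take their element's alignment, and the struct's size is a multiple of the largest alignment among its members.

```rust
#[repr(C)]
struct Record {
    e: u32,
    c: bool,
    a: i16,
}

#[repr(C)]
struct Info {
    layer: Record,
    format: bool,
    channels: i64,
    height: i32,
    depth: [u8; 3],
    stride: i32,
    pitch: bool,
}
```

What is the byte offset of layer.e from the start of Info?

Record: @0: e [4B, align 4] → 4; @4: c [1B, align 1] → 5; +1 pad (align 2); @6: a [2B, align 2] → 8; size 8, align 4
@0: layer [8B, align 4] → 8
within Record: e at 0
0 + 0 = 0

0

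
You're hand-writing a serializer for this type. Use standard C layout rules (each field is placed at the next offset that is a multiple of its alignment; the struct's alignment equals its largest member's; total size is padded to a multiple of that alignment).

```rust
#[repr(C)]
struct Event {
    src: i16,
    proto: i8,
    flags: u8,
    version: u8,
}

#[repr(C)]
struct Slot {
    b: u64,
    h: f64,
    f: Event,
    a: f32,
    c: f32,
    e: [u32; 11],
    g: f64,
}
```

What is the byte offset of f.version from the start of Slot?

Event: 0..2  src  (2B, 2-aligned); 2..3  proto  (1B, 1-aligned); 3..4  flags  (1B, 1-aligned); 4..5  version  (1B, 1-aligned); 5..6  -- tail padding (1B); sizeof = 6, alignof = 2
0..8  b  (8B, 8-aligned)
8..16  h  (8B, 8-aligned)
16..22  f  (6B, 2-aligned)
within Event: version at 4
16 + 4 = 20

20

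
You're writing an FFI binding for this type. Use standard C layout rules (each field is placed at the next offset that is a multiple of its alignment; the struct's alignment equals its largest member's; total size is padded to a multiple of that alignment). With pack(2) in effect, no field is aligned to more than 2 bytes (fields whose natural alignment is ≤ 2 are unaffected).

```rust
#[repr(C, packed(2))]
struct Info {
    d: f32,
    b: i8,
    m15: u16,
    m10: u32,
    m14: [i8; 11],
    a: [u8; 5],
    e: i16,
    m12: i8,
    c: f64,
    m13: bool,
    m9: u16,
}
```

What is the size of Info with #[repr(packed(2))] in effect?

0..4  d  (4B, 2-aligned)
4..5  b  (1B, 1-aligned)
5..6  -- padding (1B)
6..8  m15  (2B, 2-aligned)
8..12  m10  (4B, 2-aligned)
12..23  m14  (11B, 1-aligned)
23..28  a  (5B, 1-aligned)
28..30  e  (2B, 2-aligned)
30..31  m12  (1B, 1-aligned)
31..32  -- padding (1B)
32..40  c  (8B, 2-aligned)
40..41  m13  (1B, 1-aligned)
41..42  -- padding (1B)
42..44  m9  (2B, 2-aligned)
sizeof = 44, alignof = 2

44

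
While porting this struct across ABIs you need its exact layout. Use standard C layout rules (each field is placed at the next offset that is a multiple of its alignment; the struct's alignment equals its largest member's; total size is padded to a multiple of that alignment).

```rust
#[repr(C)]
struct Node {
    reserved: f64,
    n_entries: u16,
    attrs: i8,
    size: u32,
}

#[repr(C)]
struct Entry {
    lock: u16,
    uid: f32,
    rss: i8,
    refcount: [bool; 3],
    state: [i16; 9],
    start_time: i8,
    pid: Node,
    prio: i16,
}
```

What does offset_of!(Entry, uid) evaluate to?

4

Node: 0..8  reserved  (8B, 8-aligned); 8..10  n_entries  (2B, 2-aligned); 10..11  attrs  (1B, 1-aligned); 11..12  -- padding (1B); 12..16  size  (4B, 4-aligned); sizeof = 16, alignof = 8
0..2  lock  (2B, 2-aligned)
2..4  -- padding (2B)
4..8  uid  (4B, 4-aligned)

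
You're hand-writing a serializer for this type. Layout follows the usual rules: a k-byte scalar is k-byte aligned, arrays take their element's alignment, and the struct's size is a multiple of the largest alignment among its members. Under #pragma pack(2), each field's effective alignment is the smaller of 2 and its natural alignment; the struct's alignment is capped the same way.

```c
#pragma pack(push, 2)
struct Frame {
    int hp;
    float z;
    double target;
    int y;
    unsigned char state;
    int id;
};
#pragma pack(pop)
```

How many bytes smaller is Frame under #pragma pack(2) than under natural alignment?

6

natural layout:
  hp at 0 (size 4, align 4) → ends 4
  z at 4 (size 4, align 4) → ends 8
  target at 8 (size 8, align 8) → ends 16
  y at 16 (size 4, align 4) → ends 20
  state at 20 (size 1, align 1) → ends 21
  pad 3 to align 4 for id
  id at 24 (size 4, align 4) → ends 28
  tail pad 4 to reach multiple of 8
  total 32 bytes, alignment 8
packed(2) layout:
  hp at 0 (size 4, align 2) → ends 4
  z at 4 (size 4, align 2) → ends 8
  target at 8 (size 8, align 2) → ends 16
  y at 16 (size 4, align 2) → ends 20
  state at 20 (size 1, align 1) → ends 21
  pad 1 to align 2 for id
  id at 22 (size 4, align 2) → ends 26
  total 26 bytes, alignment 2
32 − 26 = 6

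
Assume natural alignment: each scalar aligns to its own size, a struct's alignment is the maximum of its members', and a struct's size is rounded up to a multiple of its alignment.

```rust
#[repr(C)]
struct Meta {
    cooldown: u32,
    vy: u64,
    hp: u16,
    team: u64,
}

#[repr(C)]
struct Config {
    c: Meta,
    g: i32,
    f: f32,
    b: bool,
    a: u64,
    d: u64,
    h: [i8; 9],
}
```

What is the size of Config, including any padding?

Meta: @0: cooldown [4B, align 4] → 4; +4 pad (align 8); @8: vy [8B, align 8] → 16; @16: hp [2B, align 2] → 18; +6 pad (align 8); @24: team [8B, align 8] → 32; size 32, align 8
@0: c [32B, align 8] → 32
@32: g [4B, align 4] → 36
@36: f [4B, align 4] → 40
@40: b [1B, align 1] → 41
+7 pad (align 8)
@48: a [8B, align 8] → 56
@56: d [8B, align 8] → 64
@64: h [9B, align 1] → 73
+7 tail pad (align 8)
size 80, align 8

80 bytes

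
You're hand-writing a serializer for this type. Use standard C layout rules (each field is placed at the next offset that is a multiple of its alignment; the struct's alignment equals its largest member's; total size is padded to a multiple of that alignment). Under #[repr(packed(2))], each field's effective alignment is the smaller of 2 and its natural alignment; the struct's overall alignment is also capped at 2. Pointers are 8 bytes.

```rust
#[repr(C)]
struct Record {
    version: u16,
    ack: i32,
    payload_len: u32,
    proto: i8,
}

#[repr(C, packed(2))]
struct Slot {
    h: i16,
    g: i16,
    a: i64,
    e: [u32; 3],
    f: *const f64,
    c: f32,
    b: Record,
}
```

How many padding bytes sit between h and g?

0

Record: 0..2  version  (2B, 2-aligned); 2..4  -- padding (2B); 4..8  ack  (4B, 4-aligned); 8..12  payload_len  (4B, 4-aligned); 12..13  proto  (1B, 1-aligned); 13..16  -- tail padding (3B); sizeof = 16, alignof = 4
0..2  h  (2B, 2-aligned)
2..4  g  (2B, 2-aligned)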